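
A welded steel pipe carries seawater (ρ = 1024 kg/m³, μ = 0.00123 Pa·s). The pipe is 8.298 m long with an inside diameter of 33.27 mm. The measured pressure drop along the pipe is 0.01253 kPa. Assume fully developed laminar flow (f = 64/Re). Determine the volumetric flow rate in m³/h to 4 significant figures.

For laminar flow, f = 64/Re with Re = ρVD/μ, so Darcy-Weisbach reduces to ΔP = 32μLV/D². Solving for V: V = ΔP·D²/(32μL) = 12.53·(0.03327)²/(32·0.00123·8.298) = 0.04246 m/s.
Check: Re = ρVD/μ = 1024·0.04246·0.03327/0.00123 = 1176 < 2300, so the laminar assumption holds.
Q = V·A = 0.04246·(π/4·0.03327²) = 3.692e-05 m³/s = 0.1329 m³/h.

Q ≈ 0.1329 m³/h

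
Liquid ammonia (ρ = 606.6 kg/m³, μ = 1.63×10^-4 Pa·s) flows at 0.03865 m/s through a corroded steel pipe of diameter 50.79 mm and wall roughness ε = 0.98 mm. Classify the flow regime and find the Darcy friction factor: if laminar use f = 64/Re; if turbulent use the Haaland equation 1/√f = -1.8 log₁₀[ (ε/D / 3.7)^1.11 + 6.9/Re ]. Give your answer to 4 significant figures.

f ≈ 0.05304

Re = ρVD/μ = 606.6·0.03865·0.05079/0.000163 = 7305.
Re > 4000 → turbulent. ε/D = 0.00098/0.05079 = 0.0193; Haaland: 1/√f = -1.8 log₁₀[0.00293 + 0.000945] = 4.342, so f = 0.05304.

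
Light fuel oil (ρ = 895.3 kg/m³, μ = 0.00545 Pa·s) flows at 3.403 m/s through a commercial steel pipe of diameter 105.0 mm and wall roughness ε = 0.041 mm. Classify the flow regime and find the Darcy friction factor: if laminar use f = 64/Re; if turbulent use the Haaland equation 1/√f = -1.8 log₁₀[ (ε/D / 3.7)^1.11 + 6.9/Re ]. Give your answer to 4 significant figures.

Re = ρVD/μ = 895.3·3.403·0.105/0.00545 = 5.87e+04.
Re > 4000 → turbulent. ε/D = 4.1e-05/0.105 = 0.00039; Haaland: 1/√f = -1.8 log₁₀[3.85e-05 + 0.000118] = 6.852, so f = 0.0213.

f ≈ 0.02130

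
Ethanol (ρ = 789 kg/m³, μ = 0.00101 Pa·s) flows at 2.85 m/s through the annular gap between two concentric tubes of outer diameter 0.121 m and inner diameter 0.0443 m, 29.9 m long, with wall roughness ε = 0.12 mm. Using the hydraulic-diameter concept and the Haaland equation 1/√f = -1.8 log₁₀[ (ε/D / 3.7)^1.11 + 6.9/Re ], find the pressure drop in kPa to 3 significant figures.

ΔP ≈ 28.8 kPa

Hydraulic diameter D_h = 4A/P = D_o - D_i = 0.121 - 0.0443 = 0.0767 m.
Re = ρVD_h/μ = 789·2.85·0.0767/0.00101 = 1.708e+05.
ε/D_h = 0.00012/0.0767 = 0.00156; Haaland gives 1/√f = -1.8 log₁₀[0.00018+4.04e-05] = 6.583, so f = 0.02308.
ΔP = f(L/D_h)(ρV²/2) = 0.02308·29.9/0.0767·3204 = 2.883e+04 Pa.
ΔP = 28.8 kPa.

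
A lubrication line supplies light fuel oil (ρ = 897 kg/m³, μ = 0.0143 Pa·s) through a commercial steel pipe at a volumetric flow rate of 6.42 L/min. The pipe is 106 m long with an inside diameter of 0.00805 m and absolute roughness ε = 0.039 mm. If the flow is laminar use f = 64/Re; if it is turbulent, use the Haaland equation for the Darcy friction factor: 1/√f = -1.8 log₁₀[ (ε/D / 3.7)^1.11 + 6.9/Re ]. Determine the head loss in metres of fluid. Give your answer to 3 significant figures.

Q = 6.42 L/min = 6.42/60000 = 0.000107 m³/s.
Cross-sectional area A = πD²/4 = π(0.00805)²/4 = 5.09e-05 m²; mean velocity V = Q/A = 0.000107/5.09e-05 = 2.102 m/s.
Reynolds number Re = ρVD/μ = 897 · 2.102 · 0.00805 / 0.0143 = 1062.
Re < 2300 → laminar flow, so f = 64/Re = 64/1062 = 0.06029 (the turbulent correlation is not needed).
Darcy-Weisbach: ΔP = f(L/D)(ρV²/2) = 0.06029·(106/0.00805)·(897·2.102²/2) = 0.06029·1.317e+04·1982 = 1.574e+06 Pa.
Head loss h_f = ΔP/(ρg) = 1.574e+06/(897·9.81) = 179 m.

h_f ≈ 179 m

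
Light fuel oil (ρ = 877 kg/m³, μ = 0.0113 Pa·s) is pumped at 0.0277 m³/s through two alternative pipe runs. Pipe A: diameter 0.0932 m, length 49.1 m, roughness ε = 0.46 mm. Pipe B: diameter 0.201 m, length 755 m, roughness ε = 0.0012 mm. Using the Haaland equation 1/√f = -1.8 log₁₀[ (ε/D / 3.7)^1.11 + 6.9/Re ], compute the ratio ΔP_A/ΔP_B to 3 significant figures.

Pipe A: V = Q/A = 0.0277/0.006822 = 4.06 m/s; Re = 2.937e+04; ε/D = 0.00494; Haaland → f = 0.03305; ΔP_A = f(L/D)(ρV²/2) = 1.259e+05 Pa.
Pipe B: V = Q/A = 0.0277/0.03173 = 0.873 m/s; Re = 1.362e+04; ε/D = 5.97e-06; Haaland → f = 0.02843; ΔP_B = f(L/D)(ρV²/2) = 3.568e+04 Pa.
ΔP_A/ΔP_B = 1.259e+05/3.568e+04 = 3.53.

ΔP_A/ΔP_B ≈ 3.53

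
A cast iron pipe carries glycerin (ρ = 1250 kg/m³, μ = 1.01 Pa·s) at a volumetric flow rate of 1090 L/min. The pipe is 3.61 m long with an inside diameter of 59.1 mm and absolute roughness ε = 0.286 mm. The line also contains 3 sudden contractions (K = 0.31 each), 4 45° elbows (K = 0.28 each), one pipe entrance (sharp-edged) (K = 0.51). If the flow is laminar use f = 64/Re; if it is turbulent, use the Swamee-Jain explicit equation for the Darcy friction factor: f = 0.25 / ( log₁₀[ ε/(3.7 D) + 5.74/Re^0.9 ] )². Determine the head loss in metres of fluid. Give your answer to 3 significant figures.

h_f ≈ 23.8 m

Q = 1090 L/min = 1090/60000 = 0.01817 m³/s.
Cross-sectional area A = πD²/4 = π(0.0591)²/4 = 0.002743 m²; mean velocity V = Q/A = 0.01817/0.002743 = 6.622 m/s.
Reynolds number Re = ρVD/μ = 1250 · 6.622 · 0.0591 / 1.01 = 484.4.
Re < 2300 → laminar flow, so f = 64/Re = 64/484.4 = 0.1321 (the turbulent correlation is not needed).
Total minor-loss coefficient ΣK = 3·0.31 + 4·0.28 + 1·0.51 = 2.56.
ΔP = [f·L/D + ΣK]·(ρV²/2) = [0.1321·3.61/0.0591 + 2.56]·(1250·6.622²/2) = [8.071 + 2.56]·2.741e+04 = 2.914e+05 Pa.
Head loss h_f = ΔP/(ρg) = 2.914e+05/(1250·9.81) = 23.8 m.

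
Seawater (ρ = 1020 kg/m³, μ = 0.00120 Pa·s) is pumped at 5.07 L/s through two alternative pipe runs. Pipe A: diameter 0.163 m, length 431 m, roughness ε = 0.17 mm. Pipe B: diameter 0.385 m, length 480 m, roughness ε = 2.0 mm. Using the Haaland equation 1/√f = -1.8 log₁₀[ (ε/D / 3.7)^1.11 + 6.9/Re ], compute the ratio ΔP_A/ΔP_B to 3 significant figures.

ΔP_A/ΔP_B ≈ 46.5

Pipe A: V = Q/A = 0.00507/0.02087 = 0.243 m/s; Re = 3.366e+04; ε/D = 0.00104; Haaland → f = 0.02526; ΔP_A = f(L/D)(ρV²/2) = 2011 Pa.
Pipe B: V = Q/A = 0.00507/0.1164 = 0.04355 m/s; Re = 1.425e+04; ε/D = 0.00519; Haaland → f = 0.03587; ΔP_B = f(L/D)(ρV²/2) = 43.26 Pa.
ΔP_A/ΔP_B = 2011/43.26 = 46.5.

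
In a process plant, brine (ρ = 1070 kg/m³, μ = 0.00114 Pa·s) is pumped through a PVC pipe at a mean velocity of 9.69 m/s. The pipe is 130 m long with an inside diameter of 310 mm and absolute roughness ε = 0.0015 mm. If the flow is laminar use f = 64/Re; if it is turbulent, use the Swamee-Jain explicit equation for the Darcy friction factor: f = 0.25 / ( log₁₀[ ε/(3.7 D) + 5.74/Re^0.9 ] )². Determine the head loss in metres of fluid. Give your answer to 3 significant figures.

h_f ≈ 20.2 m

Reynolds number Re = ρVD/μ = 1070 · 9.69 · 0.31 / 0.00114 = 2.819e+06.
Re > 4000 → turbulent. Relative roughness ε/D = 1.5e-06/0.31 = 4.84e-06. Swamee-Jain: f = 0.25/(log₁₀[4.84e-06/3.7 + 5.74/2.819e+06^0.9])² = 0.25/(log₁₀[1.31e-06 + 8.99e-06])² = 0.25/(-4.987)² = 0.01005.
Darcy-Weisbach: ΔP = f(L/D)(ρV²/2) = 0.01005·(130/0.31)·(1070·9.69²/2) = 0.01005·419.4·5.023e+04 = 2.117e+05 Pa.
Head loss h_f = ΔP/(ρg) = 2.117e+05/(1070·9.81) = 20.2 m.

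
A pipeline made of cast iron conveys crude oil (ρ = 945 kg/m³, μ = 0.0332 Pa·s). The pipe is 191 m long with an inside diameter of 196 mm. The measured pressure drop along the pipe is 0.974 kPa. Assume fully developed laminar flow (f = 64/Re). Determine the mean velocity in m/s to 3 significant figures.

V ≈ 0.184 m/s

For laminar flow, f = 64/Re with Re = ρVD/μ, so Darcy-Weisbach reduces to ΔP = 32μLV/D². Solving for V: V = ΔP·D²/(32μL) = 974·(0.196)²/(32·0.0332·191) = 0.1844 m/s.
Check: Re = ρVD/μ = 945·0.1844·0.196/0.0332 = 1029 < 2300, so the laminar assumption holds.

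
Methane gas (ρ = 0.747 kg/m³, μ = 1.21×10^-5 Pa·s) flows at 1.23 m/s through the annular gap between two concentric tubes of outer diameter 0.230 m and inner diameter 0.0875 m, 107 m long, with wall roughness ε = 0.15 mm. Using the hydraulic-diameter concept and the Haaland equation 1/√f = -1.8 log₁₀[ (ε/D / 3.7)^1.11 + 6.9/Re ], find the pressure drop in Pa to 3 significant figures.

ΔP ≈ 13.4 Pa

Hydraulic diameter D_h = 4A/P = D_o - D_i = 0.23 - 0.0875 = 0.1425 m.
Re = ρVD_h/μ = 0.747·1.23·0.1425/1.21e-05 = 1.082e+04.
ε/D_h = 0.00015/0.1425 = 0.00105; Haaland gives 1/√f = -1.8 log₁₀[0.000116+0.000638] = 5.621, so f = 0.03165.
ΔP = f(L/D_h)(ρV²/2) = 0.03165·107/0.1425·0.5651 = 13.43 Pa.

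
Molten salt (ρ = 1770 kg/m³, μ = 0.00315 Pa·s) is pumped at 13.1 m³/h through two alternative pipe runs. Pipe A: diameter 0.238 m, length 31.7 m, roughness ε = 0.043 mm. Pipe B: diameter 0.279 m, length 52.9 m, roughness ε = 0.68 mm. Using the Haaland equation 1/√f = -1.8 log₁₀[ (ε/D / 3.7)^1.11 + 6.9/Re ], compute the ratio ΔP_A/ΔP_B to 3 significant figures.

Pipe A: V = Q/A = 0.003639/0.04449 = 0.08179 m/s; Re = 1.094e+04; ε/D = 0.000181; Haaland → f = 0.03035; ΔP_A = f(L/D)(ρV²/2) = 23.93 Pa.
Pipe B: V = Q/A = 0.003639/0.06114 = 0.05952 m/s; Re = 9331; ε/D = 0.00244; Haaland → f = 0.03463; ΔP_B = f(L/D)(ρV²/2) = 20.58 Pa.
ΔP_A/ΔP_B = 23.93/20.58 = 1.16.

ΔP_A/ΔP_B ≈ 1.16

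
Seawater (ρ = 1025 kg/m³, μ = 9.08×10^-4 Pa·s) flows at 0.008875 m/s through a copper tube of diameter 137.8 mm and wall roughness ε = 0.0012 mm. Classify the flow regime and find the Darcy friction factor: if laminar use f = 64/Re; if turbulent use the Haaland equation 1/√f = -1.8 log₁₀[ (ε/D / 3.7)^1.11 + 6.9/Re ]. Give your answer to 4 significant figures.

Re = ρVD/μ = 1025·0.008875·0.1378/0.000908 = 1381.
Re < 2300 → laminar, so f = 64/Re = 0.04636 (roughness is irrelevant in laminar flow).

f ≈ 0.04636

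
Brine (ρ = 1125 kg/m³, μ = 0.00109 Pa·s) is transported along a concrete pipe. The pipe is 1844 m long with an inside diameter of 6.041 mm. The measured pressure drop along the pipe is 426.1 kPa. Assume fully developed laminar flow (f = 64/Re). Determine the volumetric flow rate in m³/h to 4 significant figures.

For laminar flow, f = 64/Re with Re = ρVD/μ, so Darcy-Weisbach reduces to ΔP = 32μLV/D². Solving for V: V = ΔP·D²/(32μL) = 4.261e+05·(0.006041)²/(32·0.00109·1844) = 0.2418 m/s.
Check: Re = ρVD/μ = 1125·0.2418·0.006041/0.00109 = 1507 < 2300, so the laminar assumption holds.
Q = V·A = 0.2418·(π/4·0.006041²) = 6.929e-06 m³/s = 0.02495 m³/h.

Q ≈ 0.02495 m³/h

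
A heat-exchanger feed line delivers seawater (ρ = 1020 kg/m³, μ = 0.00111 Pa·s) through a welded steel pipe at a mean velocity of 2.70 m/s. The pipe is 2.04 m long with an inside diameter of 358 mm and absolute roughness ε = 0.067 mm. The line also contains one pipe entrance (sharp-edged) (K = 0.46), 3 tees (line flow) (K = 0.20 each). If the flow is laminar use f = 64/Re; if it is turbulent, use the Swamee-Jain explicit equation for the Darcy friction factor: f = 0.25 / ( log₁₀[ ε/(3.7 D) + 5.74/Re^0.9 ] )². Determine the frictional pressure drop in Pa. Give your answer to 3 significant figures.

Reynolds number Re = ρVD/μ = 1020 · 2.7 · 0.358 / 0.00111 = 8.882e+05.
Re > 4000 → turbulent. Relative roughness ε/D = 6.7e-05/0.358 = 0.000187. Swamee-Jain: f = 0.25/(log₁₀[0.000187/3.7 + 5.74/8.882e+05^0.9])² = 0.25/(log₁₀[5.06e-05 + 2.54e-05])² = 0.25/(-4.119)² = 0.01473.
Total minor-loss coefficient ΣK = 1·0.46 + 3·0.2 = 1.06.
ΔP = [f·L/D + ΣK]·(ρV²/2) = [0.01473·2.04/0.358 + 1.06]·(1020·2.7²/2) = [0.08396 + 1.06]·3718 = 4253 Pa.

ΔP ≈ 4250 Pa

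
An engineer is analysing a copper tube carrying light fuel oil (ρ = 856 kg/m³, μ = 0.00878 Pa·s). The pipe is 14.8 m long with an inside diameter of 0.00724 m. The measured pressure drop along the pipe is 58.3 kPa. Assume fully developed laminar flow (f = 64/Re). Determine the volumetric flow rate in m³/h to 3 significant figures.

For laminar flow, f = 64/Re with Re = ρVD/μ, so Darcy-Weisbach reduces to ΔP = 32μLV/D². Solving for V: V = ΔP·D²/(32μL) = 5.83e+04·(0.00724)²/(32·0.00878·14.8) = 0.7349 m/s.
Check: Re = ρVD/μ = 856·0.7349·0.00724/0.00878 = 518.7 < 2300, so the laminar assumption holds.
Q = V·A = 0.7349·(π/4·0.00724²) = 3.026e-05 m³/s = 0.109 m³/h.

Q ≈ 0.109 m³/h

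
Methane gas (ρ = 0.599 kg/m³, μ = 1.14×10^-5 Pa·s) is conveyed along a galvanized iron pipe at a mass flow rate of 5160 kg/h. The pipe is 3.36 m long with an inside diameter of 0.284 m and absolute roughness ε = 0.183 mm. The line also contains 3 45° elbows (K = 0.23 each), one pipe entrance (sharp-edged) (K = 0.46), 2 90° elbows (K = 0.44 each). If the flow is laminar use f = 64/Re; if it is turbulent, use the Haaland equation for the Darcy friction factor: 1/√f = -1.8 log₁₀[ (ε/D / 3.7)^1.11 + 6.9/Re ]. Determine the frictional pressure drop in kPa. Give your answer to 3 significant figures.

ΔP ≈ 0.960 kPa

ṁ = 5160 kg/h = 5160/3600 = 1.433 kg/s.
A = πD²/4 = π(0.284)²/4 = 0.06335 m²; mean velocity V = ṁ/(ρA) = 1.433/(0.599 · 0.06335) = 37.77 m/s.
Reynolds number Re = ρVD/μ = 0.599 · 37.77 · 0.284 / 1.14e-05 = 5.637e+05.
Re > 4000 → turbulent. Relative roughness ε/D = 0.000183/0.284 = 0.000644. Haaland: 1/√f = -1.8 log₁₀[(0.000644/3.7)^1.11 + 6.9/5.637e+05] = -1.8 log₁₀[6.72e-05 + 1.22e-05] = 7.38, so f = 0.01836.
Total minor-loss coefficient ΣK = 3·0.23 + 1·0.46 + 2·0.44 = 2.03.
ΔP = [f·L/D + ΣK]·(ρV²/2) = [0.01836·3.36/0.284 + 2.03]·(0.599·37.77²/2) = [0.2172 + 2.03]·427.4 = 960.4 Pa.
ΔP = 960.4 Pa = 0.960 kPa.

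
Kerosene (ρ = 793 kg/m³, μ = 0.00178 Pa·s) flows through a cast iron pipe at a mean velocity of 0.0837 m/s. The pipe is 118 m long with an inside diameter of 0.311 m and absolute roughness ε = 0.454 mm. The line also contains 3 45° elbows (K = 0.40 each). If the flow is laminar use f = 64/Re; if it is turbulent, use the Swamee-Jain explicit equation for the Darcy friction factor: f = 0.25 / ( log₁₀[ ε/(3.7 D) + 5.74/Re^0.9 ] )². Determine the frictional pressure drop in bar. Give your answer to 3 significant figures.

Reynolds number Re = ρVD/μ = 793 · 0.0837 · 0.311 / 0.00178 = 1.16e+04.
Re > 4000 → turbulent. Relative roughness ε/D = 0.000454/0.311 = 0.00146. Swamee-Jain: f = 0.25/(log₁₀[0.00146/3.7 + 5.74/1.16e+04^0.9])² = 0.25/(log₁₀[0.000395 + 0.00126])² = 0.25/(-2.781)² = 0.03233.
Total minor-loss coefficient ΣK = 3·0.4 = 1.2.
ΔP = [f·L/D + ΣK]·(ρV²/2) = [0.03233·118/0.311 + 1.2]·(793·0.0837²/2) = [12.27 + 1.2]·2.778 = 37.41 Pa.
ΔP = 37.41 Pa = 3.74×10^-4 bar.

ΔP ≈ 3.74×10^-4 bar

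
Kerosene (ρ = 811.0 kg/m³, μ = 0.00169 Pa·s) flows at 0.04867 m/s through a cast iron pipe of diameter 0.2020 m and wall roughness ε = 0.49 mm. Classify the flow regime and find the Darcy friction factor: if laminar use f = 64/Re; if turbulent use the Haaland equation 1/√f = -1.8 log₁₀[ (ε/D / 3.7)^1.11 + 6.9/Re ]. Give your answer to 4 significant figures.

Re = ρVD/μ = 811·0.04867·0.202/0.00169 = 4718.
Re > 4000 → turbulent. ε/D = 0.00049/0.202 = 0.00243; Haaland: 1/√f = -1.8 log₁₀[0.000293 + 0.00146] = 4.96, so f = 0.04064.

f ≈ 0.04064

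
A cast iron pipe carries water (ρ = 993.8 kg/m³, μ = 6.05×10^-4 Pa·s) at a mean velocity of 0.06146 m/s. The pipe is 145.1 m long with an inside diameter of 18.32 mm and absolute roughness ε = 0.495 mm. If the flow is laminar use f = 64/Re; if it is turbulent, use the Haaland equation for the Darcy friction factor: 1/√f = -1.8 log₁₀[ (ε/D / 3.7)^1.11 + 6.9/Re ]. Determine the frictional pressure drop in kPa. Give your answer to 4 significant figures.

ΔP ≈ 0.5144 kPa

Reynolds number Re = ρVD/μ = 993.8 · 0.06146 · 0.01832 / 0.000605 = 1850.
Re < 2300 → laminar flow, so f = 64/Re = 64/1850 = 0.0346 (the turbulent correlation is not needed).
Darcy-Weisbach: ΔP = f(L/D)(ρV²/2) = 0.0346·(145.1/0.01832)·(993.8·0.06146²/2) = 0.0346·7920·1.877 = 514.4 Pa.
ΔP = 514.4 Pa = 0.5144 kPa.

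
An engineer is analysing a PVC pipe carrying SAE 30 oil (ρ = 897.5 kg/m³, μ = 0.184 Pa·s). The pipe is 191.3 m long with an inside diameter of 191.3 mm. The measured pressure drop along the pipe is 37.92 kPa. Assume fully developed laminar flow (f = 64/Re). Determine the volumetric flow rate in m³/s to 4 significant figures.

For laminar flow, f = 64/Re with Re = ρVD/μ, so Darcy-Weisbach reduces to ΔP = 32μLV/D². Solving for V: V = ΔP·D²/(32μL) = 3.792e+04·(0.1913)²/(32·0.184·191.3) = 1.232 m/s.
Check: Re = ρVD/μ = 897.5·1.232·0.1913/0.184 = 1150 < 2300, so the laminar assumption holds.
Q = V·A = 1.232·(π/4·0.1913²) = 0.03541 m³/s = 0.03541 m³/s.

Q ≈ 0.03541 m³/s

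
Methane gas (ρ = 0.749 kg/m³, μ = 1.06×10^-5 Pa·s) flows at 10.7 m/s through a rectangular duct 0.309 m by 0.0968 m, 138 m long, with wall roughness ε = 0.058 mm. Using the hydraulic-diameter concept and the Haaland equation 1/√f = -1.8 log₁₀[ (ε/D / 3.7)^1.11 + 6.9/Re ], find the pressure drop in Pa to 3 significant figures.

ΔP ≈ 776 Pa

Hydraulic diameter D_h = 4A/P = 4·(0.309·0.0968)/(2·(0.309+0.0968)) = 0.1196/0.8116 = 0.1474 m.
Re = ρVD_h/μ = 0.749·10.7·0.1474/1.06e-05 = 1.115e+05.
ε/D_h = 5.8e-05/0.1474 = 0.000393; Haaland gives 1/√f = -1.8 log₁₀[3.89e-05+6.19e-05] = 7.194, so f = 0.01932.
ΔP = f(L/D_h)(ρV²/2) = 0.01932·138/0.1474·42.88 = 775.6 Pa.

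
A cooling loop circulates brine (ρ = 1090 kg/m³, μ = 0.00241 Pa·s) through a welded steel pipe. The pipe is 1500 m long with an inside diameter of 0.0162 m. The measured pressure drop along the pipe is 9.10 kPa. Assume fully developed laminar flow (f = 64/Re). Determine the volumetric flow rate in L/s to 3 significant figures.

Q ≈ 0.00426 L/s

For laminar flow, f = 64/Re with Re = ρVD/μ, so Darcy-Weisbach reduces to ΔP = 32μLV/D². Solving for V: V = ΔP·D²/(32μL) = 9100·(0.0162)²/(32·0.00241·1500) = 0.02064 m/s.
Check: Re = ρVD/μ = 1090·0.02064·0.0162/0.00241 = 151.3 < 2300, so the laminar assumption holds.
Q = V·A = 0.02064·(π/4·0.0162²) = 4.255e-06 m³/s = 0.00426 L/s.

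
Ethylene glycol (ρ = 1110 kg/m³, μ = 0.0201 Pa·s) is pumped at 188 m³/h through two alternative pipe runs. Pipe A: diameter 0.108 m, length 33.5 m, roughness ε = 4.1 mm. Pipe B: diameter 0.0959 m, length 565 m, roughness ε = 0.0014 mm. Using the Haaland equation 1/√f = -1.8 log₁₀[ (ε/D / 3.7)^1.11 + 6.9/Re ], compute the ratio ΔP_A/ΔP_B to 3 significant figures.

Pipe A: V = Q/A = 0.05222/0.009161 = 5.701 m/s; Re = 3.4e+04; ε/D = 0.038; Haaland → f = 0.06414; ΔP_A = f(L/D)(ρV²/2) = 3.588e+05 Pa.
Pipe B: V = Q/A = 0.05222/0.007223 = 7.23 m/s; Re = 3.829e+04; ε/D = 1.46e-05; Haaland → f = 0.02204; ΔP_B = f(L/D)(ρV²/2) = 3.768e+06 Pa.
ΔP_A/ΔP_B = 3.588e+05/3.768e+06 = 0.0952.

ΔP_A/ΔP_B ≈ 0.0952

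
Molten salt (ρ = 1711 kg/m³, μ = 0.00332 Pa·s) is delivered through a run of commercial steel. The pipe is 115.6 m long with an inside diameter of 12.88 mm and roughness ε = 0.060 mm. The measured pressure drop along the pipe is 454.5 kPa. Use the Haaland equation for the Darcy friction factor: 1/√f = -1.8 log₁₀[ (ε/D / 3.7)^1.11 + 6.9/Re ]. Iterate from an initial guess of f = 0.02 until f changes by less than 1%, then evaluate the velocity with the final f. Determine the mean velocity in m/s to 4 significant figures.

Rearranging Darcy-Weisbach: V = √(2·ΔP·D/(f·L·ρ)). With ε/D = 6e-05/0.01288 = 0.00466, iterate starting from f = 0.02:
  f = 0.02 → V = √(2·4.545e+05·0.01288/(0.02·115.6·1711)) = 1.72 m/s; Re = ρVD/μ = 1.142e+04; f → 0.03625
  f = 0.03625 → V = 1.278 m/s; Re = 8482; f → 0.03804
  f = 0.03804 → V = 1.247 m/s; Re = 8280; f → 0.0382
Converged (Δf/f < 1%). With the final f = 0.0382: V = √(2·4.545e+05·0.01288/(0.0382·115.6·1711)) = 1.245 m/s.

V ≈ 1.245 m/s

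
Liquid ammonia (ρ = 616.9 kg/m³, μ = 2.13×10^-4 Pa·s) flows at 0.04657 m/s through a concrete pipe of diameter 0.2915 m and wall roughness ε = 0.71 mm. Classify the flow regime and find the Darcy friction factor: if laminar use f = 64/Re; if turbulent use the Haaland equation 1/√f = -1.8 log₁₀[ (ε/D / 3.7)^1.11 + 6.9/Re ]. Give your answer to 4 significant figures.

f ≈ 0.02786

Re = ρVD/μ = 616.9·0.04657·0.2915/0.000213 = 3.932e+04.
Re > 4000 → turbulent. ε/D = 0.00071/0.2915 = 0.00244; Haaland: 1/√f = -1.8 log₁₀[0.000294 + 0.000175] = 5.991, so f = 0.02786.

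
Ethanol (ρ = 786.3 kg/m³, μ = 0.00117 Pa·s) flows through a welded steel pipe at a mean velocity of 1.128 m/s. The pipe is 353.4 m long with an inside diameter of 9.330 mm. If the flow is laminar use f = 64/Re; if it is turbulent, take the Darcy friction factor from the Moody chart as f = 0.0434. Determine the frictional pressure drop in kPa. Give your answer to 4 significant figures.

Reynolds number Re = ρVD/μ = 786.3 · 1.128 · 0.00933 / 0.00117 = 7073.
Re > 4000 → turbulent; use the Moody-chart value f = 0.0434.
Darcy-Weisbach: ΔP = f(L/D)(ρV²/2) = 0.0434·(353.4/0.00933)·(786.3·1.128²/2) = 0.0434·3.788e+04·500.2 = 8.223e+05 Pa.
ΔP = 8.223e+05 Pa = 822.3 kPa.

ΔP ≈ 822.3 kPa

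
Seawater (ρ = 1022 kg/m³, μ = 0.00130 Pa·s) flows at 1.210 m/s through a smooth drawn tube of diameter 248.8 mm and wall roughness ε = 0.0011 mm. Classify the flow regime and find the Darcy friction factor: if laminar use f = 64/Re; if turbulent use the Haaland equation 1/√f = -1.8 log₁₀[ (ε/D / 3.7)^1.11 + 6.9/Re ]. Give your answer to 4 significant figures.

Re = ρVD/μ = 1022·1.21·0.2488/0.0013 = 2.367e+05.
Re > 4000 → turbulent. ε/D = 1.1e-06/0.2488 = 4.42e-06; Haaland: 1/√f = -1.8 log₁₀[2.67e-07 + 2.92e-05] = 8.156, so f = 0.01503.

f ≈ 0.01503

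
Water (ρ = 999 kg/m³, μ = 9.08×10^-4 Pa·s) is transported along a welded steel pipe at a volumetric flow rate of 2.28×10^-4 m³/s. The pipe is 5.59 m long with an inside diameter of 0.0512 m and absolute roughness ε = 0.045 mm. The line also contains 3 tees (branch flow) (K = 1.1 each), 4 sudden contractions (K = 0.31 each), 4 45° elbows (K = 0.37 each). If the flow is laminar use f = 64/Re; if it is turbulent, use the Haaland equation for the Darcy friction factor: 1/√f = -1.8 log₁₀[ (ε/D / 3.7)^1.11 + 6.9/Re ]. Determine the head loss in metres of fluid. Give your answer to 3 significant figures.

Cross-sectional area A = πD²/4 = π(0.0512)²/4 = 0.002059 m²; mean velocity V = Q/A = 0.000228/0.002059 = 0.1107 m/s.
Reynolds number Re = ρVD/μ = 999 · 0.1107 · 0.0512 / 0.000908 = 6238.
Re > 4000 → turbulent. Relative roughness ε/D = 4.5e-05/0.0512 = 0.000879. Haaland: 1/√f = -1.8 log₁₀[(0.000879/3.7)^1.11 + 6.9/6238] = -1.8 log₁₀[9.49e-05 + 0.00111] = 5.257, so f = 0.03619.
Total minor-loss coefficient ΣK = 3·1.1 + 4·0.31 + 4·0.37 = 6.02.
ΔP = [f·L/D + ΣK]·(ρV²/2) = [0.03619·5.59/0.0512 + 6.02]·(999·0.1107²/2) = [3.951 + 6.02]·6.126 = 61.08 Pa.
Head loss h_f = ΔP/(ρg) = 61.08/(999·9.81) = 0.00623 m.

h_f ≈ 0.00623 m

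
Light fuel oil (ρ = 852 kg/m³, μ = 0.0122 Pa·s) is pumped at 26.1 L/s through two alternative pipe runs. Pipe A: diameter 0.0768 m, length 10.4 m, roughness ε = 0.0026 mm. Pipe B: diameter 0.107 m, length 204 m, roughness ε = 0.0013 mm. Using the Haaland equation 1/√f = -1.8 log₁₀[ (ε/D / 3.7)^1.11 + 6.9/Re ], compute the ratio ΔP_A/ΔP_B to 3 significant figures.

ΔP_A/ΔP_B ≈ 0.247

Pipe A: V = Q/A = 0.0261/0.004632 = 5.634 m/s; Re = 3.022e+04; ε/D = 3.39e-05; Haaland → f = 0.02334; ΔP_A = f(L/D)(ρV²/2) = 4.274e+04 Pa.
Pipe B: V = Q/A = 0.0261/0.008992 = 2.903 m/s; Re = 2.169e+04; ε/D = 1.21e-05; Haaland → f = 0.02525; ΔP_B = f(L/D)(ρV²/2) = 1.728e+05 Pa.
ΔP_A/ΔP_B = 4.274e+04/1.728e+05 = 0.247.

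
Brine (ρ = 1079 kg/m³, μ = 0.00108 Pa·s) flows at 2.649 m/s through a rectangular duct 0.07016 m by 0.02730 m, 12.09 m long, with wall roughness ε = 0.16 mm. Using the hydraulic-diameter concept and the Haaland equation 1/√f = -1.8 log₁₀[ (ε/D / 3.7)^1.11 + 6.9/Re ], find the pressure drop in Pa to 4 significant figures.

Hydraulic diameter D_h = 4A/P = 4·(0.07016·0.0273)/(2·(0.07016+0.0273)) = 0.007661/0.1949 = 0.03931 m.
Re = ρVD_h/μ = 1079·2.649·0.03931/0.00108 = 1.04e+05.
ε/D_h = 0.00016/0.03931 = 0.00407; Haaland gives 1/√f = -1.8 log₁₀[0.00052+6.63e-05] = 5.817, so f = 0.02955.
ΔP = f(L/D_h)(ρV²/2) = 0.02955·12.09/0.03931·3786 = 3.441e+04 Pa.

ΔP ≈ 34410 Pa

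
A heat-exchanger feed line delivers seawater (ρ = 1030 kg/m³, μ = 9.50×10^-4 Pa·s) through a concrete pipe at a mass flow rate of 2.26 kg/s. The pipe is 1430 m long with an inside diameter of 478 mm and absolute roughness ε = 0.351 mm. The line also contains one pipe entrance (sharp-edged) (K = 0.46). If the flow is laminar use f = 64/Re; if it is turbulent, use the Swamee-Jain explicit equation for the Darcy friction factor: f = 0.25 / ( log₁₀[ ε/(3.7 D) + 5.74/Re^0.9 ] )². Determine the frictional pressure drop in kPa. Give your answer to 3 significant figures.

ΔP ≈ 0.00839 kPa

A = πD²/4 = π(0.478)²/4 = 0.1795 m²; mean velocity V = ṁ/(ρA) = 2.26/(1030 · 0.1795) = 0.01223 m/s.
Reynolds number Re = ρVD/μ = 1030 · 0.01223 · 0.478 / 0.00095 = 6337.
Re > 4000 → turbulent. Relative roughness ε/D = 0.000351/0.478 = 0.000734. Swamee-Jain: f = 0.25/(log₁₀[0.000734/3.7 + 5.74/6337^0.9])² = 0.25/(log₁₀[0.000198 + 0.00217])² = 0.25/(-2.625)² = 0.03629.
Total minor-loss coefficient ΣK = 1·0.46 = 0.46.
ΔP = [f·L/D + ΣK]·(ρV²/2) = [0.03629·1430/0.478 + 0.46]·(1030·0.01223²/2) = [108.6 + 0.46]·0.07699 = 8.393 Pa.
ΔP = 8.393 Pa = 0.00839 kPa.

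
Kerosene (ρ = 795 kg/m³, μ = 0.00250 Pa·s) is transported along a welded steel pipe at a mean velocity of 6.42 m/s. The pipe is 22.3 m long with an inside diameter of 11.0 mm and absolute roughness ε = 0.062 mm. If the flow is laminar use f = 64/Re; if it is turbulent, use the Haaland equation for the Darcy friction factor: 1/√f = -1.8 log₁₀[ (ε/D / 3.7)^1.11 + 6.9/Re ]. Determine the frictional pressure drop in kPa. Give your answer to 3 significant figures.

ΔP ≈ 1160 kPa

Reynolds number Re = ρVD/μ = 795 · 6.42 · 0.011 / 0.0025 = 2.246e+04.
Re > 4000 → turbulent. Relative roughness ε/D = 6.2e-05/0.011 = 0.00564. Haaland: 1/√f = -1.8 log₁₀[(0.00564/3.7)^1.11 + 6.9/2.246e+04] = -1.8 log₁₀[0.000746 + 0.000307] = 5.359, so f = 0.03482.
Darcy-Weisbach: ΔP = f(L/D)(ρV²/2) = 0.03482·(22.3/0.011)·(795·6.42²/2) = 0.03482·2027·1.638e+04 = 1.156e+06 Pa.
ΔP = 1.156e+06 Pa = 1160 kPa.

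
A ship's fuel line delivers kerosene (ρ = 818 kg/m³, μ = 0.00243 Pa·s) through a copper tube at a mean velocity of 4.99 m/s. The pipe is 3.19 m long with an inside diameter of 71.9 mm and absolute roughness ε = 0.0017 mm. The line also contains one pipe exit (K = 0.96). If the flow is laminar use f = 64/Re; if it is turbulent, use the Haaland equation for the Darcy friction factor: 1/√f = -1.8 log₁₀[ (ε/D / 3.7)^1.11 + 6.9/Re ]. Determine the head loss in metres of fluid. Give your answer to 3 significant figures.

h_f ≈ 2.19 m

Reynolds number Re = ρVD/μ = 818 · 4.99 · 0.0719 / 0.00243 = 1.208e+05.
Re > 4000 → turbulent. Relative roughness ε/D = 1.7e-06/0.0719 = 2.36e-05. Haaland: 1/√f = -1.8 log₁₀[(2.36e-05/3.7)^1.11 + 6.9/1.208e+05] = -1.8 log₁₀[1.71e-06 + 5.71e-05] = 7.615, so f = 0.01725.
Total minor-loss coefficient ΣK = 1·0.96 = 0.96.
ΔP = [f·L/D + ΣK]·(ρV²/2) = [0.01725·3.19/0.0719 + 0.96]·(818·4.99²/2) = [0.7652 + 0.96]·1.018e+04 = 1.757e+04 Pa.
Head loss h_f = ΔP/(ρg) = 1.757e+04/(818·9.81) = 2.19 m.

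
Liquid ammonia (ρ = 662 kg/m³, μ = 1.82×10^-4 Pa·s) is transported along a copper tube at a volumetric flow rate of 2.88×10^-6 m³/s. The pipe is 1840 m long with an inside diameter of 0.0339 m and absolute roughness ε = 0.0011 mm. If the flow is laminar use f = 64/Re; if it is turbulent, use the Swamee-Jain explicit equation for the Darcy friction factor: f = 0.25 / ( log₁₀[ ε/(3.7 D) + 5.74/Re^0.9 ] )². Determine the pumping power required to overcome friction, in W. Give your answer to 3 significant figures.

P ≈ 8.57×10^-5 W

Cross-sectional area A = πD²/4 = π(0.0339)²/4 = 0.0009026 m²; mean velocity V = Q/A = 2.88e-06/0.0009026 = 0.003191 m/s.
Reynolds number Re = ρVD/μ = 662 · 0.003191 · 0.0339 / 0.000182 = 393.4.
Re < 2300 → laminar flow, so f = 64/Re = 64/393.4 = 0.1627 (the turbulent correlation is not needed).
Darcy-Weisbach: ΔP = f(L/D)(ρV²/2) = 0.1627·(1840/0.0339)·(662·0.003191²/2) = 0.1627·5.428e+04·0.00337 = 29.75 Pa.
Pumping power P = QΔP = 2.88e-06·29.75 = 8.569×10^-5 W = 8.57×10^-5 W.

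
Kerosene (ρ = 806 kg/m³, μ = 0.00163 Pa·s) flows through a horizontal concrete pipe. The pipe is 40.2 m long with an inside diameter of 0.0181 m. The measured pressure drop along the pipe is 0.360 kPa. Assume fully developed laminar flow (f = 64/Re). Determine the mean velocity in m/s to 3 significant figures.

V ≈ 0.0562 m/s

For laminar flow, f = 64/Re with Re = ρVD/μ, so Darcy-Weisbach reduces to ΔP = 32μLV/D². Solving for V: V = ΔP·D²/(32μL) = 360·(0.0181)²/(32·0.00163·40.2) = 0.05625 m/s.
Check: Re = ρVD/μ = 806·0.05625·0.0181/0.00163 = 503.4 < 2300, so the laminar assumption holds.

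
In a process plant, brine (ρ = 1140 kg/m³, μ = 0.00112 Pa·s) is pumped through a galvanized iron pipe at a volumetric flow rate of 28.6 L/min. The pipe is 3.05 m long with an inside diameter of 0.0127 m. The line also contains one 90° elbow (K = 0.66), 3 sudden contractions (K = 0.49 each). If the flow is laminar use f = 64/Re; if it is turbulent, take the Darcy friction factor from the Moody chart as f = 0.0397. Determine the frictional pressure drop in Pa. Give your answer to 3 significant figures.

Q = 28.6 L/min = 28.6/60000 = 0.0004767 m³/s.
Cross-sectional area A = πD²/4 = π(0.0127)²/4 = 0.0001267 m²; mean velocity V = Q/A = 0.0004767/0.0001267 = 3.763 m/s.
Reynolds number Re = ρVD/μ = 1140 · 3.763 · 0.0127 / 0.00112 = 4.864e+04.
Re > 4000 → turbulent; use the Moody-chart value f = 0.0397.
Total minor-loss coefficient ΣK = 1·0.66 + 3·0.49 = 2.13.
ΔP = [f·L/D + ΣK]·(ρV²/2) = [0.0397·3.05/0.0127 + 2.13]·(1140·3.763²/2) = [9.534 + 2.13]·8071 = 9.414e+04 Pa.

ΔP ≈ 94100 Pa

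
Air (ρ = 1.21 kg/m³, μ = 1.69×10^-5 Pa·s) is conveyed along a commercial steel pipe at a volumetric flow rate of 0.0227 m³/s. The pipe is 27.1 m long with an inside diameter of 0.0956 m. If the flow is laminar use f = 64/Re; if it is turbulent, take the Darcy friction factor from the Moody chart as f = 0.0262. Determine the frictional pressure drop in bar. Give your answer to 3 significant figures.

Cross-sectional area A = πD²/4 = π(0.0956)²/4 = 0.007178 m²; mean velocity V = Q/A = 0.0227/0.007178 = 3.162 m/s.
Reynolds number Re = ρVD/μ = 1.21 · 3.162 · 0.0956 / 1.69e-05 = 2.165e+04.
Re > 4000 → turbulent; use the Moody-chart value f = 0.0262.
Darcy-Weisbach: ΔP = f(L/D)(ρV²/2) = 0.0262·(27.1/0.0956)·(1.21·3.162²/2) = 0.0262·283.5·6.051 = 44.94 Pa.
ΔP = 44.94 Pa = 4.49×10^-4 bar.

ΔP ≈ 4.49×10^-4 bar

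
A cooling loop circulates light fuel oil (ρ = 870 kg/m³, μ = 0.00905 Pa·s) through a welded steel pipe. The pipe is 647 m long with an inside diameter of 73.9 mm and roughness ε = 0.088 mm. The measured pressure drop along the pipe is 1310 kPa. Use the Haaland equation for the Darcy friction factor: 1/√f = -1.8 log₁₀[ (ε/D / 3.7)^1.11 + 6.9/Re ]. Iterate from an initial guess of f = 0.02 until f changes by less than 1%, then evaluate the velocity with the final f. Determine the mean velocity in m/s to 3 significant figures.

Rearranging Darcy-Weisbach: V = √(2·ΔP·D/(f·L·ρ)). With ε/D = 8.8e-05/0.0739 = 0.00119, iterate starting from f = 0.02:
  f = 0.02 → V = √(2·1.31e+06·0.0739/(0.02·647·870)) = 4.147 m/s; Re = ρVD/μ = 2.946e+04; f → 0.02615
  f = 0.02615 → V = 3.627 m/s; Re = 2.576e+04; f → 0.02674
  f = 0.02674 → V = 3.586 m/s; Re = 2.548e+04; f → 0.02679
Converged (Δf/f < 1%). With the final f = 0.02679: V = √(2·1.31e+06·0.0739/(0.02679·647·870)) = 3.583 m/s.

V ≈ 3.58 m/s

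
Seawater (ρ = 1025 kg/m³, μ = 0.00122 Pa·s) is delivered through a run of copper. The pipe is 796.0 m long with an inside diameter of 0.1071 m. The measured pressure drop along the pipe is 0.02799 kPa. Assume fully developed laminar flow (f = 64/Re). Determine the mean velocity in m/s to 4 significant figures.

V ≈ 0.01033 m/s

For laminar flow, f = 64/Re with Re = ρVD/μ, so Darcy-Weisbach reduces to ΔP = 32μLV/D². Solving for V: V = ΔP·D²/(32μL) = 27.99·(0.1071)²/(32·0.00122·796) = 0.01033 m/s.
Check: Re = ρVD/μ = 1025·0.01033·0.1071/0.00122 = 929.6 < 2300, so the laminar assumption holds.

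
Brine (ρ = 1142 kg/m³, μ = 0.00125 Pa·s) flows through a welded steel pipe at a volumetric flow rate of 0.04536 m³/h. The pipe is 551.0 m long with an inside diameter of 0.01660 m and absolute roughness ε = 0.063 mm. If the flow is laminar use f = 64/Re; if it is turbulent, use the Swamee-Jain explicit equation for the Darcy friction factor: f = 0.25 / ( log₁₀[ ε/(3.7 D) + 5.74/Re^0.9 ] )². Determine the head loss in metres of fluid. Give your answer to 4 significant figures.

h_f ≈ 0.4156 m

Q = 0.04536 m³/h = 0.04536/3600 = 1.26e-05 m³/s.
Cross-sectional area A = πD²/4 = π(0.0166)²/4 = 0.0002164 m²; mean velocity V = Q/A = 1.26e-05/0.0002164 = 0.05822 m/s.
Reynolds number Re = ρVD/μ = 1142 · 0.05822 · 0.0166 / 0.00125 = 882.9.
Re < 2300 → laminar flow, so f = 64/Re = 64/882.9 = 0.07249 (the turbulent correlation is not needed).
Darcy-Weisbach: ΔP = f(L/D)(ρV²/2) = 0.07249·(551/0.0166)·(1142·0.05822²/2) = 0.07249·3.319e+04·1.935 = 4657 Pa.
Head loss h_f = ΔP/(ρg) = 4657/(1142·9.81) = 0.4156 m.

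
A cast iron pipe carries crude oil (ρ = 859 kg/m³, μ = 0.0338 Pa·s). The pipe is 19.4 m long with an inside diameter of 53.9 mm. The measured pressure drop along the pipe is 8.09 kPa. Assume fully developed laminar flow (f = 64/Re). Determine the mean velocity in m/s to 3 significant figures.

For laminar flow, f = 64/Re with Re = ρVD/μ, so Darcy-Weisbach reduces to ΔP = 32μLV/D². Solving for V: V = ΔP·D²/(32μL) = 8090·(0.0539)²/(32·0.0338·19.4) = 1.12 m/s.
Check: Re = ρVD/μ = 859·1.12·0.0539/0.0338 = 1534 < 2300, so the laminar assumption holds.

V ≈ 1.12 m/s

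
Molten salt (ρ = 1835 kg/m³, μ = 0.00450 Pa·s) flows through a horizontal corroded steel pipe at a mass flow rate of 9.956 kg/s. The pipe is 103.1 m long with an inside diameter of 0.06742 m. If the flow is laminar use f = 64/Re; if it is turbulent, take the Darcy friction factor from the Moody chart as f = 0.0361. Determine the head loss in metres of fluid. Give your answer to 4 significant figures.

A = πD²/4 = π(0.06742)²/4 = 0.00357 m²; mean velocity V = ṁ/(ρA) = 9.956/(1835 · 0.00357) = 1.52 m/s.
Reynolds number Re = ρVD/μ = 1835 · 1.52 · 0.06742 / 0.0045 = 4.178e+04.
Re > 4000 → turbulent; use the Moody-chart value f = 0.0361.
Darcy-Weisbach: ΔP = f(L/D)(ρV²/2) = 0.0361·(103.1/0.06742)·(1835·1.52²/2) = 0.0361·1529·2119 = 1.17e+05 Pa.
Head loss h_f = ΔP/(ρg) = 1.17e+05/(1835·9.81) = 6.499 m.

h_f ≈ 6.499 m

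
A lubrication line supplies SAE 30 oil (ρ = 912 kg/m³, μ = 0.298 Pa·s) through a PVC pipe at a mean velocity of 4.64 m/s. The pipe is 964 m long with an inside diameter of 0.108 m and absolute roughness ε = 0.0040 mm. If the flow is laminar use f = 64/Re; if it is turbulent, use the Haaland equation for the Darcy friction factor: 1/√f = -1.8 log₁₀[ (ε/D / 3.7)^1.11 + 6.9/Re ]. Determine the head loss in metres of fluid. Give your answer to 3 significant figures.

h_f ≈ 409 m

Reynolds number Re = ρVD/μ = 912 · 4.64 · 0.108 / 0.298 = 1534.
Re < 2300 → laminar flow, so f = 64/Re = 64/1534 = 0.04173 (the turbulent correlation is not needed).
Darcy-Weisbach: ΔP = f(L/D)(ρV²/2) = 0.04173·(964/0.108)·(912·4.64²/2) = 0.04173·8926·9817 = 3.657e+06 Pa.
Head loss h_f = ΔP/(ρg) = 3.657e+06/(912·9.81) = 409 m.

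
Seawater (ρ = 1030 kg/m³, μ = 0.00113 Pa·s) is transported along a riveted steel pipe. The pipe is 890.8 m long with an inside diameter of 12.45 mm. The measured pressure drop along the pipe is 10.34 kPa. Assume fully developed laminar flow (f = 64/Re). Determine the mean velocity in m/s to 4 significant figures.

For laminar flow, f = 64/Re with Re = ρVD/μ, so Darcy-Weisbach reduces to ΔP = 32μLV/D². Solving for V: V = ΔP·D²/(32μL) = 1.034e+04·(0.01245)²/(32·0.00113·890.8) = 0.04976 m/s.
Check: Re = ρVD/μ = 1030·0.04976·0.01245/0.00113 = 564.6 < 2300, so the laminar assumption holds.

V ≈ 0.04976 m/s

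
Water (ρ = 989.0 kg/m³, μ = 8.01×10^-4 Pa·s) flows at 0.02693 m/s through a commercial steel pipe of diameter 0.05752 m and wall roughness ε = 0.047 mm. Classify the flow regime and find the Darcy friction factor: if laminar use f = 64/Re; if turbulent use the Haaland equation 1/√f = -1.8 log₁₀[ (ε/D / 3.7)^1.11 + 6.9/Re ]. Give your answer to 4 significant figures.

f ≈ 0.03346

Re = ρVD/μ = 989·0.02693·0.05752/0.000801 = 1913.
Re < 2300 → laminar, so f = 64/Re = 0.03346 (roughness is irrelevant in laminar flow).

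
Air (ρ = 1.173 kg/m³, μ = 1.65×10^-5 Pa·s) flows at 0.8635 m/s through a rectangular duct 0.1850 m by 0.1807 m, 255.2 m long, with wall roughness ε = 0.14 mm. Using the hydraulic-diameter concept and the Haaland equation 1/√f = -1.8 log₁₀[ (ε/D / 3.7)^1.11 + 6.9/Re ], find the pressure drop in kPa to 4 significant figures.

Hydraulic diameter D_h = 4A/P = 4·(0.185·0.1807)/(2·(0.185+0.1807)) = 0.1337/0.7314 = 0.1828 m.
Re = ρVD_h/μ = 1.173·0.8635·0.1828/1.65e-05 = 1.122e+04.
ε/D_h = 0.00014/0.1828 = 0.000766; Haaland gives 1/√f = -1.8 log₁₀[8.14e-05+0.000615] = 5.683, so f = 0.03096.
ΔP = f(L/D_h)(ρV²/2) = 0.03096·255.2/0.1828·0.4373 = 18.9 Pa.
ΔP = 0.01890 kPa.

ΔP ≈ 0.01890 kPa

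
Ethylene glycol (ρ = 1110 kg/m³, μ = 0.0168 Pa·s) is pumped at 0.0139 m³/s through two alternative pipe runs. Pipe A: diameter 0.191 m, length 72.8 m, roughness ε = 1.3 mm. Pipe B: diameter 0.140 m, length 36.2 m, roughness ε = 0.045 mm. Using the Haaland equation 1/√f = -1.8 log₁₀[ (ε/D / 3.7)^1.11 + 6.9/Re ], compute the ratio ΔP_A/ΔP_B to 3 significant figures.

Pipe A: V = Q/A = 0.0139/0.02865 = 0.4851 m/s; Re = 6122; ε/D = 0.00681; Haaland → f = 0.04269; ΔP_A = f(L/D)(ρV²/2) = 2125 Pa.
Pipe B: V = Q/A = 0.0139/0.01539 = 0.903 m/s; Re = 8352; ε/D = 0.000321; Haaland → f = 0.03281; ΔP_B = f(L/D)(ρV²/2) = 3839 Pa.
ΔP_A/ΔP_B = 2125/3839 = 0.554.

ΔP_A/ΔP_B ≈ 0.554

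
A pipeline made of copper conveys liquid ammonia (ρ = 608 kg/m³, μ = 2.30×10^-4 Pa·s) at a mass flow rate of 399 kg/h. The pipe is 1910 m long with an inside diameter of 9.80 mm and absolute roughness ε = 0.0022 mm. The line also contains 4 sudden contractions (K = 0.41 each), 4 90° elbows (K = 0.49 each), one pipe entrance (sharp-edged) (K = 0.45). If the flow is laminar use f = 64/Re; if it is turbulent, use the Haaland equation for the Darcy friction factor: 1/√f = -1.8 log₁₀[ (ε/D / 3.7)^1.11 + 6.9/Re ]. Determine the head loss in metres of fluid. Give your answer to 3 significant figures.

h_f ≈ 1190 m

ṁ = 399 kg/h = 399/3600 = 0.1108 kg/s.
A = πD²/4 = π(0.0098)²/4 = 7.543e-05 m²; mean velocity V = ṁ/(ρA) = 0.1108/(608 · 7.543e-05) = 2.417 m/s.
Reynolds number Re = ρVD/μ = 608 · 2.417 · 0.0098 / 0.00023 = 6.261e+04.
Re > 4000 → turbulent. Relative roughness ε/D = 2.2e-06/0.0098 = 0.000224. Haaland: 1/√f = -1.8 log₁₀[(0.000224/3.7)^1.11 + 6.9/6.261e+04] = -1.8 log₁₀[2.09e-05 + 0.00011] = 6.989, so f = 0.02048.
Total minor-loss coefficient ΣK = 4·0.41 + 4·0.49 + 1·0.45 = 4.05.
ΔP = [f·L/D + ΣK]·(ρV²/2) = [0.02048·1910/0.0098 + 4.05]·(608·2.417²/2) = [3991 + 4.05]·1776 = 7.092e+06 Pa.
Head loss h_f = ΔP/(ρg) = 7.092e+06/(608·9.81) = 1190 m.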